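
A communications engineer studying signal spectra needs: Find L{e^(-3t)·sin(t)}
First shifting: L{e^(at)f(t)} = F(s-a)
L{sin(t)} = 1/(s²+1)
Shift: 1/((s+3)²+1)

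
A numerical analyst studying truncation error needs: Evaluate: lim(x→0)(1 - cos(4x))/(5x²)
Using 1-cos(u) ≈ u²/2 for small u:
(1-cos(4x)) ≈ (4x)²/2 = 16x²/2
So limit = 16/(2·5) = 8/5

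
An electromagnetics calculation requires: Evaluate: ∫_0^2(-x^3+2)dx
Step 1: Find antiderivative F(x)=(-1/4)x^4 + 2x
Step 2: F(2) - F(0)=0 - (0)=0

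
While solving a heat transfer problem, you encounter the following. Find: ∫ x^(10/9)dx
Power rule: ∫ x^(10/9) dx=x^(19/9)/(19/9) + C

Answer: (9/19)·x^(19/9) + C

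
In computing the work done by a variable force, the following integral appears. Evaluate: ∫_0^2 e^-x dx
Antiderivative: -e^-x
Evaluate: -(e^-2 - 1)

Answer: (e^-2 - 1)/(-1)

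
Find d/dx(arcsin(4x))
d/dx[arcsin(u)] = u'/√(1-u²), u = 4x, u' = 4

Answer: 4/√(1-16x²)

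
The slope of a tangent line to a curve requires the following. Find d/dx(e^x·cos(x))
Product rule: (fg)' = f'g + fg'
f = e^x, f' = e^x
g = cos(x), g' = -sin(x)

Answer: e^x·cos(x) - e^x·sin(x)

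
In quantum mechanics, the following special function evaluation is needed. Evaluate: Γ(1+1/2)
Γ(n + 1/2)=(2n)!√π/(4^n·n!)
=2√π/(4·1)=(1/2)·√π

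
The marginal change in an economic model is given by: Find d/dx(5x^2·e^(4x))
Product rule: (fg)'=f'g + fg'
f=5x^2, f'=10x
g=e^(4x), g'=4·e^(4x)

Answer: 10x·e^(4x) + 20x^2·e^(4x)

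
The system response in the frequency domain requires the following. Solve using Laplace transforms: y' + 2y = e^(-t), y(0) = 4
Take L: sY - 4 + 2Y=1/(s + 1)
Y(s + 2)=1/(s + 1) + 4
Y=1/((s + 1)(s + 2)) + 4/(s + 2)
Partial fractions: 1/((s + 1)(s + 2))=1/(s + 1) - 1/(s + 2)
So Y=1/(s + 1) + 3/(s + 2)
Inverse Laplace transform (L^(-1){1/(s + 1)}=e^(-t), L^(-1){1/(s + 2)}=e^(-2t)):

Answer: y(t)=1·e^(-t) + 3·e^(-2t)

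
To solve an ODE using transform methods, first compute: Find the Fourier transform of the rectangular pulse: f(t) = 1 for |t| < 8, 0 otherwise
F(omega) = integral from -8 to 8 of e^(-j * omega * t) dt
= 2 * sin(8 * omega)/omega = 16 * sinc(8 * omega/pi)

Answer: 2 * sin(8 * omega)/omega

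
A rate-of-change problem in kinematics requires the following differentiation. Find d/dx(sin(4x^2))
Chain rule: d/dx[sin(u)] = cos(u)·u' where u = 4x^2
u' = 8x

Answer: 8x·cos(4x^2)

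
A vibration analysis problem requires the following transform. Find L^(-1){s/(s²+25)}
L^(-1){s/(s²+w²)} = cos(wt)
Here w = 5

Answer: cos(5t)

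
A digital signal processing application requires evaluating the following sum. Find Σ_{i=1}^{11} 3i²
= 3·n(n + 1)(2n + 1)/6 = 3·11·12·23/6 = 1518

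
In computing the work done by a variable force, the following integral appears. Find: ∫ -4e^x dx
Since d/dx[e^x]=+ e^x, we get -4e^x + C

Answer: -4e^x + C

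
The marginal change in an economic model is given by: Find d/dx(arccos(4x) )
d/dx[arccos(u)] = -u'/√(1-u²), u = 4x, u' = 4

Answer: -4/√(1-16x²)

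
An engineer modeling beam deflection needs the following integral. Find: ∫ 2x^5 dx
Using power rule: ∫ 2x^5 dx = 2/6 x^6 + C = (1/3)x^6 + C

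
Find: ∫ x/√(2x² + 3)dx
Let u = 2x²+3, du = 4x dx
∫ (1/4)·u^(-1/2) du = √u/2+C

Answer: √(2x²+3)/2+C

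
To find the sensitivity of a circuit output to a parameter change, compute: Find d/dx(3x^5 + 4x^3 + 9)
Power rule: d/dx(ax^n) = n·a·x^(n-1)
Term by term: 15·x^4+12·x^2

Answer: 15x^4+12x^2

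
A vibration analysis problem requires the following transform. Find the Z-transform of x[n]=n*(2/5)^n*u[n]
Using the property Z{n * a^n * u[n]}=az/(z-a)^2
With a=2/5: X(z)=(2/5)z/(z - 2/5)^2, |z| > 2/5

Answer: (2/5)z/(z - 2/5)^2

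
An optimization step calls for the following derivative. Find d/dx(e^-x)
Chain rule: d/dx[e^u]=e^u · u' where u=-x
u'=-1

Answer: -1·e^-x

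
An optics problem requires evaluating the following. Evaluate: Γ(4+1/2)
Γ(n+1/2) = (2n)!√π/(4^n·n!)
= 40320√π/(256·24) = (105/16)·√π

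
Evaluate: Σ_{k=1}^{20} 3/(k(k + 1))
Partial fractions: 3/(k(k + 1)) = 3/k - 3/(k + 1)
Telescoping sum: 3(1 - 1/21) = 3·20/21

Answer: 20/7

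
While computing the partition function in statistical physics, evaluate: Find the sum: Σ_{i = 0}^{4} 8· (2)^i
Geometric series: S = a(1 - r^n)/(1 - r)
a = 8, r = 2, n = 5
S = 8(1-32)/-1 = 248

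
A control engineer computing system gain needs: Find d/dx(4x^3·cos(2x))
Product rule: (fg)' = f'g + fg'
f = 4x^3, f' = 12x^2
g = cos(2x), g' = -2·sin(2x)

Answer: 12x^2·cos(2x) - 8x^3·sin(2x)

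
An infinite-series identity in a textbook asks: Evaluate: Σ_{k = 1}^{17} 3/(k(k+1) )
Partial fractions: 3/(k(k+1))=3/k - 3/(k+1)
Telescoping sum: 3(1-1/18)=3·17/18

Answer: 17/6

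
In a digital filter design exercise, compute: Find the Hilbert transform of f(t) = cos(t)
The Hilbert transform shifts each frequency component by -pi/2.
H{cos(wt)}=sin(wt)
With w=1: H{cos(t)}=sin(t)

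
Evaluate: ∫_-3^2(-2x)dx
Step 1: Find antiderivative F(x) = -x^2
Step 2: F(2) - F(-3) = -4 - (-9) = 5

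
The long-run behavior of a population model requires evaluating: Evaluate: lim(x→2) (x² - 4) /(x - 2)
Factor: (x² - 4)=(x-2)(x+2)
Cancel (x-2): lim(x→2) (x+2)=4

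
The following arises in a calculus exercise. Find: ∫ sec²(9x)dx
Since d/dx[tan(9x)]=9sec²(9x), integral=tan(9x)/9+C

Answer: (1/9)tan(9x)+C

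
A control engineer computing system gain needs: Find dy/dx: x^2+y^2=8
Differentiate: 2x + 2y·(dy/dx)=0
dy/dx=-2x/(2y)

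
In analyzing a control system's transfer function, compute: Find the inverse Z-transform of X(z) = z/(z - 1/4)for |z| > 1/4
Standard pair: z/(z-a) <-> a^n * u[n] for causal signals
With a = 1/4: x[n] = (1/4)^n * u[n]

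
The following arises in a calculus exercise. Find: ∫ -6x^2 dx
Using power rule: ∫ -6x^2 dx=-6/3 x^3+C=-2x^3+C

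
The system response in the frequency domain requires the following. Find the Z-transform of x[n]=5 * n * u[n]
Z{n*u[n]} = z/(z-1)^2
By linearity: Z{5*n*u[n]} = 5z/(z-1)^2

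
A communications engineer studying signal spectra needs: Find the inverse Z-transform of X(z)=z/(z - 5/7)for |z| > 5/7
Standard pair: z/(z-a) <-> a^n * u[n] for causal signals
With a=5/7: x[n]=(5/7)^n * u[n]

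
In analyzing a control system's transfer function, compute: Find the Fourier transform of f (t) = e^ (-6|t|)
Using the standard pair: F{e^(-a|t|)} = 2a/(a^2+omega^2)
With a = 6: F(omega) = 12/(36+omega^2)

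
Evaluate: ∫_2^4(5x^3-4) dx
Step 1: Find antiderivative F(x)=(5/4)x^4 - 4x
Step 2: F(4) - F(2)=304 - (12)=292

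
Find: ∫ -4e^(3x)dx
Since d/dx[e^(3x)] = 3e^(3x), we get -4/3 e^(3x)+C

Answer: (-4/3)e^(3x)+C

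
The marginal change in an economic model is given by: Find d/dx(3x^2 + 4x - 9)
Power rule: d/dx(ax^n) = n·a·x^(n-1)
Term by term: 6·x+4

Answer: 6x+4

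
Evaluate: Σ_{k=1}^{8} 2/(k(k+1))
Partial fractions: 2/(k(k + 1))=2/k - 2/(k + 1)
Telescoping sum: 2(1 - 1/9)=2·8/9

Answer: 16/9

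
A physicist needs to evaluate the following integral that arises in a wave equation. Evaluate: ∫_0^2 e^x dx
Antiderivative: e^x
Evaluate: (e^2-1)

Answer: e^2-1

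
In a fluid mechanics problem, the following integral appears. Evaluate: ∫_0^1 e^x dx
Antiderivative: e^x
Evaluate: (e^1-1)

Answer: e^1-1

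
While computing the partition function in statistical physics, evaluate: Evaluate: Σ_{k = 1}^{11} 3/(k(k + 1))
Partial fractions: 3/(k(k+1))=3/k - 3/(k+1)
Telescoping sum: 3(1-1/12)=3·11/12

Answer: 11/4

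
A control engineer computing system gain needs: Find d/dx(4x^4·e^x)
Product rule: (fg)' = f'g + fg'
f = 4x^4, f' = 16x^3
g = e^x, g' = e^x

Answer: 16x^3·e^x + 4x^4·e^x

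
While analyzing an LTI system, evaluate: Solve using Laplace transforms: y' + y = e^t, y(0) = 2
Take L: sY - 2+Y=1/(s-1)
Y(s+1)=1/(s-1)+2
Y=1/((s-1)(s+1))+2/(s+1)
Partial fractions: 1/((s-1)(s+1))=(1/2)/(s-1) - (1/2)/(s+1)
So Y=(1/2)/(s-1)+(3/2)/(s+1)
Inverse Laplace transform (L^(-1){1/(s-1)}=e^t, L^(-1){1/(s+1)}=e^(-t)):

Answer: y(t)=(1/2)·e^t+(3/2)·e^(-t)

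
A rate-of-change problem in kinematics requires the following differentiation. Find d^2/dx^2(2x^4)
Apply power rule 2 times:
d^1: 8x^3
d^2: 24x^2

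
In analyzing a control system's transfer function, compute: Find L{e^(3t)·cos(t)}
First shifting: L{e^(at)f(t)}=F(s-a)
L{cos(t)}=s/(s²+1)
Shift: (s-3)/((s-3)²+1)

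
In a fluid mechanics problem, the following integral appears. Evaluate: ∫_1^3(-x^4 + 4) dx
Step 1: Find antiderivative F(x)=(-1/5)x^5 + 4x
Step 2: F(3) - F(1)=-183/5 - (19/5)=-202/5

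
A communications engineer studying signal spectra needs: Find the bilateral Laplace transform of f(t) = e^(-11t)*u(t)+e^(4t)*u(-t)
For e^(-11t) * u(t): L=1/(s+11), Re(s) > -11
For e^(4t) * u(-t): L=-1/(s-4), Re(s) < 4
Combined: F(s)=1/(s+11)-1/(s-4), -11 < Re(s) < 4

Answer: 1/(s+11)-1/(s-4), ROC: -11 < Re(s) < 4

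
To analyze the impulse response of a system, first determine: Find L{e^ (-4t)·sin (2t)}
First shifting: L{e^(at)f(t)} = F(s-a)
L{sin(2t)} = 2/(s² + 4)
Shift: 2/((s + 4)² + 4)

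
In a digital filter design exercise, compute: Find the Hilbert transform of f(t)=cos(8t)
The Hilbert transform shifts each frequency component by -pi/2.
H{cos(wt)}=sin(wt)
With w=8: H{cos(8t)}=sin(8t)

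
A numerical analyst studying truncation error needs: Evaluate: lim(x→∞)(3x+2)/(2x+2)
Divide numerator and denominator by x:
lim (3+2/x)/(2+2/x) = 3/2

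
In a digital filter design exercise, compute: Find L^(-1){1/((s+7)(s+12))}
Partial fractions: 1/((s+7)(s+12))=A/(s+7)+B/(s+12)
Cover-up: A=1/(s+12)|_{s=-7}=1/5; B=1/(s+7)|_{s=-12}=-1/5
L^(-1)=(1/5)e^(-7t) - (1/5)e^(-12t)

Answer: (1/5)(e^(-7t) - e^(-12t))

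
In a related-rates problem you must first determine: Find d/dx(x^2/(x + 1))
Quotient rule: (f/g)' = (f'g - fg')/g²
f = x^2, f' = 2x
g = x + 1, g' = 1

Answer: (2x·(x + 1) - x^2)/(x + 1)²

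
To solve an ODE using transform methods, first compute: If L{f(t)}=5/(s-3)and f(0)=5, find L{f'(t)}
L{f'(t)}=s·F(s) - f(0)=5s/(s-3) - 5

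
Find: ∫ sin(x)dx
Using standard integral: ∫ sin(x) dx=-cos(x) + C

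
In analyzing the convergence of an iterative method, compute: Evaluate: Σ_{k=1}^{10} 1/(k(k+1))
Partial fractions: 1/(k(k+1))=1/k - 1/(k+1)
Telescoping sum: 1(1-1/11)=1·10/11

Answer: 10/11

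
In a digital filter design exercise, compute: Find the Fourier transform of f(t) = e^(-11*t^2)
The Fourier transform of a Gaussian e^(-a * t^2) is sqrt(pi/a) * e^(-omega^2/(4a)).
With a=11: F(omega)=sqrt(pi/11) * e^(-omega^2/44)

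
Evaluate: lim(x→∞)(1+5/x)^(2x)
Rewrite as [(1 + 5/x)^x]^2.
lim(1 + 5/x)^x = e^5, so limit = (e^5)^2 = e^10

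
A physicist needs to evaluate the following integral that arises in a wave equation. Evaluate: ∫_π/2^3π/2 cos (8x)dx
Antiderivative: sin(8x)/8
Evaluate at bounds: [sin(8·3π/2)/8] - [sin(8·π/2)/8]
=((0) - (0))/8=0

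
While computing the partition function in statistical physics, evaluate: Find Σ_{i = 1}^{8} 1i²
= 1·n(n + 1)(2n + 1)/6 = 1·8·9·17/6 = 204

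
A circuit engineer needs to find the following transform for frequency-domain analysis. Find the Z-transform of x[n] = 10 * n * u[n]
Z{n * u[n]} = z/(z-1)^2
By linearity: Z{10 * n * u[n]} = 10z/(z-1)^2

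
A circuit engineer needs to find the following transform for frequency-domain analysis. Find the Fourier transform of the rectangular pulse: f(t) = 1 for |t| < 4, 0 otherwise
F(omega)=integral from -4 to 4 of e^(-j * omega * t) dt
=2 * sin(4 * omega)/omega=8 * sinc(4 * omega/pi)

Answer: 2 * sin(4 * omega)/omega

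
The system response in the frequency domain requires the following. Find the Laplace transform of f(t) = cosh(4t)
L{cosh(at)} = s/(s²-a²)
L{cosh(4t)} = s/(s²-16)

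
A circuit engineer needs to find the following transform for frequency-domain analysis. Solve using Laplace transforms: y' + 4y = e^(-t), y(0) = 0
Take L: sY - 0+4Y=1/(s+1)
Y(s+4)=1/(s+1)+0
Y=1/((s+1)(s+4))+0/(s+4)
Partial fractions: 1/((s+1)(s+4))=(1/3)/(s+1) - (1/3)/(s+4)
So Y=(1/3)/(s+1) - (1/3)/(s+4)
Inverse Laplace transform (L^(-1){1/(s+1)}=e^(-t), L^(-1){1/(s+4)}=e^(-4t)):

Answer: y(t)=(1/3)·e^(-t) - (1/3)·e^(-4t)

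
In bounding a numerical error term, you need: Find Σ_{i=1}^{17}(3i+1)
=3·Σ i+1·17=3·153+17=476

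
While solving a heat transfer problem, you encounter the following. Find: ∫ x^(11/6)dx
Power rule: ∫ x^(11/6) dx=x^(17/6)/(17/6) + C

Answer: (6/17)·x^(17/6) + C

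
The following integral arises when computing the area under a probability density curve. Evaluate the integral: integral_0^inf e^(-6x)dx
integral_0^inf e^(-6x) dx=[-1/6*e^(-6x)]_0^inf
=0 - (-1/6)=1/6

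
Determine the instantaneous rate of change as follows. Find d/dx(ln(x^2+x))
Chain rule: d/dx[ln(u)]=u'/u where u=x^2+x
u'=2x+1

Answer: (2x+1)/(x^2+x)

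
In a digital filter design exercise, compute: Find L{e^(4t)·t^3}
First shifting: L{e^(at)f(t)}=F(s-a)
L{t^3}=6/s^4
Shift s → s-4: 6/(s-4)^4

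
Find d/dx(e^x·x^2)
Product rule: (fg)' = f'g + fg'
f = e^x, f' = e^x
g = x^2, g' = 2x

Answer: e^x·x^2 + 2·e^x·x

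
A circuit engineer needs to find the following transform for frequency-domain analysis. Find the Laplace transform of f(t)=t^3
L{t^n} = n!/s^(n + 1)
L{t^3} = 3!/s^4 = 6/s^4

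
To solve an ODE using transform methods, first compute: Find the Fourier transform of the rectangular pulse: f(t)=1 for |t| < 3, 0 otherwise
F(omega) = integral from -3 to 3 of e^(-j * omega * t) dt
= 2 * sin(3 * omega)/omega = 6 * sinc(3 * omega/pi)

Answer: 2 * sin(3 * omega)/omega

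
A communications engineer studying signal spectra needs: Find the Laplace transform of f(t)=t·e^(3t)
L{t·e^(at)} = 1/(s-a)²
L{t·e^(3t)} = 1/(s-3)²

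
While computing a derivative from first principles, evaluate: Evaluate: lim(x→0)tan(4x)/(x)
tan(u) ≈ u for small u:
tan(4x)/(x) ≈ 4x/(x) = 4/1

Answer: 4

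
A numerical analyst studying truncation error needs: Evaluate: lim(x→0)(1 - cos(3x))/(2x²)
Using 1-cos(u) ≈ u²/2 for small u:
(1-cos(3x)) ≈ (3x)²/2 = 9x²/2
So limit = 9/(2·2) = 9/4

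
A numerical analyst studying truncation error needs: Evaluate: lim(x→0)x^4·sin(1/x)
Squeeze theorem: -|x^4| ≤ x^4·sin(1/x) ≤ |x^4|
Since x^4 → 0 as x → 0, by squeeze theorem the limit is 0

Answer: 0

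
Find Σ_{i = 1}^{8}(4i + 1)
=4·Σ i + 1·8=4·36 + 8=152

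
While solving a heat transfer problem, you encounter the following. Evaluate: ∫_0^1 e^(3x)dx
Antiderivative: (1/3)e^(3x)
Evaluate: (1/3)(e^3-1)

Answer: (e^3-1)/3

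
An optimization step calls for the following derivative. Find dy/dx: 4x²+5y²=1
Differentiate: 8x+10y·(dy/dx) = 0
dy/dx = -8x/(10y) = -(4/5)·(x/y)

Answer: dy/dx = -(4/5)·(x/y)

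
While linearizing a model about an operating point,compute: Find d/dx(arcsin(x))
d/dx[arcsin(u)]=u'/√(1-u²), u=x, u'=1

Answer: 1/√(1-x²)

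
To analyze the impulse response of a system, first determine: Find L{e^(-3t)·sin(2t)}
First shifting: L{e^(at)f(t)}=F(s-a)
L{sin(2t)}=2/(s²+4)
Shift: 2/((s+3)²+4)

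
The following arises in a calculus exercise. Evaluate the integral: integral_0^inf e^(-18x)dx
integral_0^inf e^(-18x) dx=[-1/18*e^(-18x)]_0^inf
=0 - (-1/18)=1/18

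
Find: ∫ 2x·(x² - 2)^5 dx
Let u = x² - 2, du = 2x dx
∫ u^5 du = u^6/6+C

Answer: (x² - 2)^6/6+C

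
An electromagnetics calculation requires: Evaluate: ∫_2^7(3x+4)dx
Step 1: Find antiderivative F(x) = (3/2)x^2 + 4x
Step 2: F(7) - F(2) = 203/2 - (14) = 175/2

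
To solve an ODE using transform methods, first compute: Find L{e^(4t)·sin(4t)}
First shifting: L{e^(at)f(t)}=F(s-a)
L{sin(4t)}=4/(s²+16)
Shift: 4/((s-4)²+16)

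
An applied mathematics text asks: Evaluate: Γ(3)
Γ(n) = (n-1)! for positive integers
Γ(3) = 2! = 2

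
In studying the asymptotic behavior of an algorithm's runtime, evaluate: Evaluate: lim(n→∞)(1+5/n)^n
This is the definition of e^5: lim(1 + 5/n)^n = e^5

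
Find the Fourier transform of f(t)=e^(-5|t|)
Using the standard pair: F{e^(-a|t|)} = 2a/(a^2+omega^2)
With a = 5: F(omega) = 10/(25+omega^2)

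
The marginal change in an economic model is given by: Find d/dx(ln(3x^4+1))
Chain rule: d/dx[ln(u)]=u'/u where u=3x^4+1
u'=12x^3

Answer: (12x^3)/(3x^4+1)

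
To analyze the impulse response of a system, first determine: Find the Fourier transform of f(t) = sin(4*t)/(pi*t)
sin(W*t)/(pi*t)=(W/pi)*sinc(W*t/pi) is the impulse response of the ideal low-pass filter with cutoff W (here W=4).
Its Fourier transform is a rectangular function:
F(omega)=1 for |omega| < 4, 0 otherwise

Answer: rect(omega/8) [i.e., 1 for |omega| < 4, 0 otherwise]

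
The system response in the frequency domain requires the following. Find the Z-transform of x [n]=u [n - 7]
Using the time-shift property: Z{u[n-7]} = z^(-7) * z/(z-1)
= z^(-6)/(z-1)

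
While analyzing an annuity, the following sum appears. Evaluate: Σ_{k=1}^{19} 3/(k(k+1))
Partial fractions: 3/(k(k+1)) = 3/k - 3/(k+1)
Telescoping sum: 3(1-1/20) = 3·19/20

Answer: 57/20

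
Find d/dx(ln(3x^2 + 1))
Chain rule: d/dx[ln(u)]=u'/u where u=3x^2+1
u'=6x

Answer: (6x)/(3x^2+1)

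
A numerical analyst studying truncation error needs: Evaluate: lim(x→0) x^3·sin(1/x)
Squeeze theorem: -|x^3| ≤ x^3·sin(1/x) ≤ |x^3|
Since x^3 → 0 as x → 0, by squeeze theorem the limit is 0

Answer: 0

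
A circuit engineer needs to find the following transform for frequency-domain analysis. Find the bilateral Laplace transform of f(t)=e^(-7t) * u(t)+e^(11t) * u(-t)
For e^(-7t) * u(t): L = 1/(s + 7), Re(s) > -7
For e^(11t) * u(-t): L = -1/(s-11), Re(s) < 11
Combined: F(s) = 1/(s + 7) - 1/(s-11), -7 < Re(s) < 11

Answer: 1/(s + 7) - 1/(s-11), ROC: -7 < Re(s) < 11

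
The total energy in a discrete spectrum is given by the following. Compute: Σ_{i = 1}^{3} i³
Using formula: Σ i^3=[n(n+1)/2]²=[3·4/2]²=36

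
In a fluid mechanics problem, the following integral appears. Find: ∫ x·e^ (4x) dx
Integration by parts: u = x, dv = e^(4x) dx
du = dx, v = e^(4x)/4
= x·e^(4x)/4 - ∫ e^(4x)/4 dx
= x·e^(4x)/4 - e^(4x)/16+C

Answer: e^(4x)(x/4-1/16)+C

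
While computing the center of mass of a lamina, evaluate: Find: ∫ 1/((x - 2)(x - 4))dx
Partial fractions: 1/((x-2)(x-4))=A/(x-2) + B/(x-4)
A=-1/2, B=1/2
∫ [-1/2· 1/(x-2) + 1/2· 1/(x-4)] dx
=(1/2)[ln|x-4| - ln|x-2|] + C

Answer: (1/2)·ln|(x-4)/(x-2)| + C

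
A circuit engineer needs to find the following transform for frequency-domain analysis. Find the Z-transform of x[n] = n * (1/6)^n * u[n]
Using the property Z{n * a^n * u[n]} = az/(z-a)^2
With a = 1/6: X(z) = (1/6)z/(z - 1/6)^2, |z| > 1/6

Answer: (1/6)z/(z - 1/6)^2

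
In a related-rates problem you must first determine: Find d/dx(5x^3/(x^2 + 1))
Quotient rule: (f/g)' = (f'g - fg')/g²
f = 5x^3, f' = 15x^2
g = x^2+1, g' = 2x

Answer: (15x^2·(x^2+1)-10x^4)/(x^2+1)²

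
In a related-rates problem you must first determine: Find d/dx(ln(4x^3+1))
Chain rule: d/dx[ln(u)]=u'/u where u=4x^3+1
u'=12x^2

Answer: (12x^2)/(4x^3+1)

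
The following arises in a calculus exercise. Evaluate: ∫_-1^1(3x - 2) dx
Step 1: Find antiderivative F(x)=(3/2)x^2 - 2x
Step 2: F(1) - F(-1)=-1/2 - (7/2)=-4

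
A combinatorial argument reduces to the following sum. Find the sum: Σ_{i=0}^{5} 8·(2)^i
Geometric series: S=a(1 - r^n)/(1 - r)
a=8, r=2, n=6
S=8(1 - 64)/-1=504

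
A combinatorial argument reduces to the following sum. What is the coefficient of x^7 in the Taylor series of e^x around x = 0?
Taylor series of e^x = Σ x^n/n!
Coefficient of x^7 = 1/7! = 1/5040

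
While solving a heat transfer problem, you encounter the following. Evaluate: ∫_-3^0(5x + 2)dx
Step 1: Find antiderivative F(x) = (5/2)x^2+2x
Step 2: F(0) - F(-3) = 0 - (33/2) = -33/2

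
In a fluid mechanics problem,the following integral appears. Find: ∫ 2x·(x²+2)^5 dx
Let u=x² + 2, du=2x dx
∫ u^5 du=u^6/6 + C

Answer: (x² + 2)^6/6 + C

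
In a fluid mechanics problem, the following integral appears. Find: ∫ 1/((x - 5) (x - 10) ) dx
Partial fractions: 1/((x-5)(x-10))=A/(x-5)+B/(x-10)
A=-1/5, B=1/5
∫ [-1/5· 1/(x-5)+1/5· 1/(x-10)] dx
=(1/5)[ln|x-10| - ln|x-5|]+C

Answer: (1/5)·ln|(x-10)/(x-5)|+C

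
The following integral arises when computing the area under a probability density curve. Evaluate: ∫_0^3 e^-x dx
Antiderivative: -e^-x
Evaluate: -(e^-3 - 1)

Answer: (e^-3 - 1)/(-1)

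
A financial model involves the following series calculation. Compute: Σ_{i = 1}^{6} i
Using formula: Σ i^1=n(n + 1)/2=6·7/2=21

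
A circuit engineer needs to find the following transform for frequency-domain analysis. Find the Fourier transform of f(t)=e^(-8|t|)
Using the standard pair: F{e^(-a|t|)} = 2a/(a^2 + omega^2)
With a = 8: F(omega) = 16/(64 + omega^2)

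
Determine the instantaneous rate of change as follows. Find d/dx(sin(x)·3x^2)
Product rule: (fg)'=f'g + fg'
f=sin(x), f'=cos(x)
g=3x^2, g'=6x

Answer: 3·cos(x)·x^2 + 6·sin(x)·x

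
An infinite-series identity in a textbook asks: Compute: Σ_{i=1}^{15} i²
Using formula: Σ i^2=n(n+1)(2n+1)/6=15·16·31/6=1240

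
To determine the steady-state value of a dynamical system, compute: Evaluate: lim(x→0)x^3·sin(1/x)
Squeeze theorem: -|x^3| ≤ x^3·sin(1/x) ≤ |x^3|
Since x^3 → 0 as x → 0, by squeeze theorem the limit is 0

Answer: 0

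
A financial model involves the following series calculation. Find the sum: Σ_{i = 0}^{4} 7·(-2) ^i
Geometric series: S = a(1 - r^n)/(1 - r)
a = 7, r = -2, n = 5
S = 7(1+32)/3 = 77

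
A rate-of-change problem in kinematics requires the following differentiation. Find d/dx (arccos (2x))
d/dx[arccos(u)] = -u'/√(1-u²), u = 2x, u' = 2

Answer: -2/√(1 - 4x²)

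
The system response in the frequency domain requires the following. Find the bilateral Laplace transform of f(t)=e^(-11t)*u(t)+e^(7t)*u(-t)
For e^(-11t)*u(t): L = 1/(s + 11), Re(s) > -11
For e^(7t)*u(-t): L = -1/(s-7), Re(s) < 7
Combined: F(s) = 1/(s + 11) - 1/(s-7), -11 < Re(s) < 7

Answer: 1/(s + 11) - 1/(s-7), ROC: -11 < Re(s) < 7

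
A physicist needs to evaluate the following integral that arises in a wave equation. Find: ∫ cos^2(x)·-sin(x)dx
Let u = cos(x), du = -sin(x) dx
∫ u^2 du = u^3/3+C

Answer: cos^3(x)/3+C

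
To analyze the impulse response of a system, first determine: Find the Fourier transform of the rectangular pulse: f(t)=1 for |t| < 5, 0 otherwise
F(omega) = integral from -5 to 5 of e^(-j * omega * t) dt
= 2 * sin(5 * omega)/omega = 10 * sinc(5 * omega/pi)

Answer: 2 * sin(5 * omega)/omega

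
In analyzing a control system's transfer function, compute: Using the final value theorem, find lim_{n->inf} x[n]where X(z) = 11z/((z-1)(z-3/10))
Final value theorem: lim x[n]=lim_{z->1} (z-1)*X(z)
(z-1)*X(z)=11z/(z-3/10)
As z->1: 11/(1 - 3/10)=11/(7/10)=110/7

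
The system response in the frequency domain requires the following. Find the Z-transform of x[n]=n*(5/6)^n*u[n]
Using the property Z{n * a^n * u[n]}=az/(z-a)^2
With a=5/6: X(z)=(5/6)z/(z - 5/6)^2, |z| > 5/6

Answer: (5/6)z/(z - 5/6)^2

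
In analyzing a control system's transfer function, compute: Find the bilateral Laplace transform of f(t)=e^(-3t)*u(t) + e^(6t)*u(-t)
For e^(-3t)*u(t): L=1/(s + 3), Re(s) > -3
For e^(6t)*u(-t): L=-1/(s-6), Re(s) < 6
Combined: F(s)=1/(s + 3) - 1/(s-6), -3 < Re(s) < 6

Answer: 1/(s + 3) - 1/(s-6), ROC: -3 < Re(s) < 6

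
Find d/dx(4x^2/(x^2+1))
Quotient rule: (f/g)'=(f'g - fg')/g²
f=4x^2, f'=8x
g=x^2 + 1, g'=2x

Answer: (8x·(x^2 + 1) - 8x^3)/(x^2 + 1)²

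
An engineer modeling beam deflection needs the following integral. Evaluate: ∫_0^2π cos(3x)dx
Antiderivative: sin(3x)/3
Evaluate at bounds: [sin(3·2π)/3] - [sin(3·0)/3]
= ((0) - (0))/3 = 0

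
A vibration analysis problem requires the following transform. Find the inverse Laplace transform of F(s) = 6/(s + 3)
L^(-1){6/(s-a)}=c·e^(at)
Here a=-3, c=6

Answer: 6e^(-3t)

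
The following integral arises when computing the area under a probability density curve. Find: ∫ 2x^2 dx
Using power rule: ∫ 2x^2 dx=2/3 x^3+C=(2/3)x^3+C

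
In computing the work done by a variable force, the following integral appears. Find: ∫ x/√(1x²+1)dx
Let u = x² + 1, du = 2x dx
∫ (1/2)·u^(-1/2) du = √u + C

Answer: √(x² + 1) + C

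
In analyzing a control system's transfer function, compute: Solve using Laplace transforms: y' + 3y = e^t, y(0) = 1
Take L: sY - 1+3Y=1/(s-1)
Y(s+3)=1/(s-1)+1
Y=1/((s-1)(s+3))+1/(s+3)
Partial fractions: 1/((s-1)(s+3))=(1/4)/(s-1) - (1/4)/(s+3)
So Y=(1/4)/(s-1)+(3/4)/(s+3)
Inverse Laplace transform (L^(-1){1/(s-1)}=e^t, L^(-1){1/(s+3)}=e^(-3t)):

Answer: y(t)=(1/4)·e^t+(3/4)·e^(-3t)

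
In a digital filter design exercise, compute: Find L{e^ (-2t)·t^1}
First shifting: L{e^(at)f(t)} = F(s-a)
L{t^1} = 1/s^2
Shift s → s + 2: 1/(s + 2)^2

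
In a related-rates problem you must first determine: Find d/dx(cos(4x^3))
Chain rule: d/dx[cos(u)] = -sin(u)·u' where u = 4x^3
u' = 12x^2

Answer: -12x^2·sin(4x^3)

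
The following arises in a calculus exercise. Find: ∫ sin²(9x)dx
Using identity sin²(u)=(1 - cos(2u))/2:
∫ (1 - cos(18x))/2 dx=x/2 - sin(18x)/36+C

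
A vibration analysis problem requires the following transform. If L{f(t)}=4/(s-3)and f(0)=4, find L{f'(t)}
L{f'(t)}=s·F(s) - f(0)=4s/(s-3)-4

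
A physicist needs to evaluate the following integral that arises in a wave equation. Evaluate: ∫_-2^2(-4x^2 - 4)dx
Step 1: Find antiderivative F(x)=(-4/3)x^3-4x
Step 2: F(2) - F(-2)=-56/3 - (56/3)=-112/3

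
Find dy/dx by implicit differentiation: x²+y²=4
Differentiate both sides: 2x + 2y·(dy/dx)=0
Solve: dy/dx=-2x/(2y)=-x/y

Answer: dy/dx=-x/y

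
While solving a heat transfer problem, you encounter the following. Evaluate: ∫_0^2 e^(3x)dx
Antiderivative: (1/3)e^(3x)
Evaluate: (1/3)(e^6 - 1)

Answer: (e^6 - 1)/3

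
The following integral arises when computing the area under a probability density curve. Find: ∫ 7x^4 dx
Using power rule: ∫ 7x^4 dx = 7/5 x^5+C = (7/5)x^5+C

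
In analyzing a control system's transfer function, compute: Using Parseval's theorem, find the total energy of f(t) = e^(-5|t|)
Parseval's theorem: E = integral |f(t)|^2 dt = (1/2pi) integral |F(omega)|^2 domega
E = integral_{-inf}^{inf} e^(-10|t|) dt = 2 * integral_0^inf e^(-10t) dt = 2/(2 * 5) = 1/5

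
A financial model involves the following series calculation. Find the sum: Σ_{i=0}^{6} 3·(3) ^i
Geometric series: S=a(1 - r^n)/(1 - r)
a=3, r=3, n=7
S=3(1-2187)/-2=3279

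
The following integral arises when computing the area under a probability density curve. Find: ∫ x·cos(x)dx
By parts: u=x, dv=cos(x) dx
du=dx, v=sin(x)
=x·sin(x)+cos(x)+C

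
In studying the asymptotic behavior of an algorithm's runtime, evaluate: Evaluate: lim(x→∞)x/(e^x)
Apply L'Hôpital 1 times (∞/∞ each time):
Eventually get 1!/(e^x) → 0

Answer: 0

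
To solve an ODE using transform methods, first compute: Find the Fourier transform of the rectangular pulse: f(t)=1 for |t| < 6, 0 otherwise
F(omega) = integral from -6 to 6 of e^(-j*omega*t) dt
= 2*sin(6*omega)/omega = 12*sinc(6*omega/pi)

Answer: 2*sin(6*omega)/omega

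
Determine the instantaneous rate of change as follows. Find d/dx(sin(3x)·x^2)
Product rule: (fg)' = f'g + fg'
f = sin(3x), f' = 3·cos(3x)
g = x^2, g' = 2x

Answer: 3·cos(3x)·x^2 + 2·sin(3x)·x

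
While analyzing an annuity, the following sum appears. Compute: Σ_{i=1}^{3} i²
Using formula: Σ i^2=n(n+1)(2n+1)/6=3·4·7/6=14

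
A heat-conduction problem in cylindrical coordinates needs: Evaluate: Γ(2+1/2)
Γ(n + 1/2) = (2n)!√π/(4^n·n!)
= 24√π/(16·2) = (3/4)·√π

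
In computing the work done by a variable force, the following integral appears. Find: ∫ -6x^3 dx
Using power rule: ∫ -6x^3 dx = -6/4 x^4+C = (-3/2)x^4+C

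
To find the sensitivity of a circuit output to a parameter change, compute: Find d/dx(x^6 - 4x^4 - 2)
Power rule: d/dx(ax^n) = n·a·x^(n-1)
Term by term: 6·x^5-16·x^3

Answer: 6x^5-16x^3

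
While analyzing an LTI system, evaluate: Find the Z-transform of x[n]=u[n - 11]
Using the time-shift property: Z{u[n-11]}=z^(-11) * z/(z-1)
=z^(-10)/(z-1)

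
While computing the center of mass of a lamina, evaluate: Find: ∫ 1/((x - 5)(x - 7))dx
Partial fractions: 1/((x-5)(x-7)) = A/(x-5)+B/(x-7)
A = -1/2, B = 1/2
∫ [-1/2· 1/(x-5)+1/2· 1/(x-7)] dx
= (1/2)[ln|x-7| - ln|x-5|]+C

Answer: (1/2)·ln|(x-7)/(x-5)|+C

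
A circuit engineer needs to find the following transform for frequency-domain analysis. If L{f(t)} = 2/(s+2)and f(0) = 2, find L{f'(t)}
L{f'(t)}=s·F(s) - f(0)=2s/(s + 2) - 2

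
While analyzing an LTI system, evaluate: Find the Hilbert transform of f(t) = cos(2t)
The Hilbert transform shifts each frequency component by -pi/2.
H{cos(wt)}=sin(wt)
With w=2: H{cos(2t)}=sin(2t)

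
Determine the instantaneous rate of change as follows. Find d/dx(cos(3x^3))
Chain rule: d/dx[cos(u)] = -sin(u)·u' where u = 3x^3
u' = 9x^2

Answer: -9x^2·sin(3x^3)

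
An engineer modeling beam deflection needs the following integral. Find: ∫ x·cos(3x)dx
By parts: u=x, dv=cos(3x) dx
du=dx, v=sin(3x)/3
=x·sin(3x)/3 + cos(3x)/3² + C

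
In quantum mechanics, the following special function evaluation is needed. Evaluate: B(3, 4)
B(x,y) = Γ(x)Γ(y)/Γ(x + y) = (x-1)!(y-1)!/(x + y-1)!
B(3,4) = 2!·3!/6! = 1/60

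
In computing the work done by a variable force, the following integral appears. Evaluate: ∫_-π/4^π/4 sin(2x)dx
Antiderivative: -cos(2x)/2
Evaluate at bounds: [-cos(2·π/4)/2] - [-cos(2·-π/4)/2]
= (-(0) + (0))/2 = 0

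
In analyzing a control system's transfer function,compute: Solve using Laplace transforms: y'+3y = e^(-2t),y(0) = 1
Take L: sY - 1+3Y = 1/(s+2)
Y(s+3) = 1/(s+2)+1
Y = 1/((s+2)(s+3))+1/(s+3)
Partial fractions: 1/((s+2)(s+3)) = 1/(s+2)-1/(s+3)
So Y = 1/(s+2)
Inverse Laplace transform (L^(-1){1/(s+2)} = e^(-2t), L^(-1){1/(s+3)} = e^(-3t)):

Answer: y(t) = 1·e^(-2t)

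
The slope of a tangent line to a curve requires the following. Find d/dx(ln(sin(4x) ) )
Chain rule: d/dx[ln(u)] = u'/u where u = sin(4x)
u' = 4cos(4x)

Answer: (4cos(4x))/(sin(4x))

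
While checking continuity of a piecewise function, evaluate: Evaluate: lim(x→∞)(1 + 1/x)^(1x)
Rewrite as [(1 + 1/x)^x]^1.
lim(1 + 1/x)^x=e^1, so limit=(e^1)^1=e^1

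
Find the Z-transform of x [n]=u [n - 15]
Using the time-shift property: Z{u[n-15]} = z^(-15)*z/(z-1)
= z^(-14)/(z-1)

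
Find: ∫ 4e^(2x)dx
Since d/dx[e^(2x)]=2e^(2x), we get 2 e^(2x)+C

Answer: 2e^(2x)+C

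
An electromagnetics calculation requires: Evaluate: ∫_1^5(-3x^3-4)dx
Step 1: Find antiderivative F(x) = (-3/4)x^4 - 4x
Step 2: F(5) - F(1) = -1955/4 - (-19/4) = -484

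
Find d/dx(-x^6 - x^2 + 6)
Power rule: d/dx(ax^n)=n·a·x^(n-1)
Term by term: -6·x^5-2·x

Answer: -6x^5-2x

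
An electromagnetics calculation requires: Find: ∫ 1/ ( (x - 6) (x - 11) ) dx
Partial fractions: 1/((x-6)(x-11))=A/(x-6)+B/(x-11)
A=-1/5, B=1/5
∫ [-1/5· 1/(x-6)+1/5· 1/(x-11)] dx
=(1/5)[ln|x-11| - ln|x-6|]+C

Answer: (1/5)·ln|(x-11)/(x-6)|+C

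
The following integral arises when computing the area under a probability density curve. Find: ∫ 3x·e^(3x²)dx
Let u=3x², du=6x dx
∫ (1/2)e^u du=e^u/2+C

Answer: e^(3x²)/2+C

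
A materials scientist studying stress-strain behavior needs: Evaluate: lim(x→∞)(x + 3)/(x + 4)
Divide numerator and denominator by x:
lim (1 + 3/x)/(1 + 4/x)=1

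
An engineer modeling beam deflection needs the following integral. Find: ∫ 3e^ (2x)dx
Since d/dx[e^(2x)]=2e^(2x), we get 3/2 e^(2x) + C

Answer: (3/2)e^(2x) + C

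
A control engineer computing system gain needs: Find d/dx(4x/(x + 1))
Quotient rule: (f/g)' = (f'g - fg')/g²
f = 4x, f' = 4
g = x+1, g' = 1

Answer: (4·(x+1)-4x)/(x+1)²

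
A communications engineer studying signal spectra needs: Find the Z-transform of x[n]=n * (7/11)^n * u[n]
Using the property Z{n * a^n * u[n]}=az/(z-a)^2
With a=7/11: X(z)=(7/11)z/(z - 7/11)^2, |z| > 7/11

Answer: (7/11)z/(z - 7/11)^2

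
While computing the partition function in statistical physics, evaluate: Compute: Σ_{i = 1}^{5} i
Using formula: Σ i^1 = n(n+1)/2 = 5·6/2 = 15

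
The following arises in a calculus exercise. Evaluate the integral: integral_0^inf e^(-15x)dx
integral_0^inf e^(-15x) dx = [-1/15 * e^(-15x)]_0^inf
= 0 - (-1/15) = 1/15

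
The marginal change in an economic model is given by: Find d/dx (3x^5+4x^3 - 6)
Power rule: d/dx(ax^n)=n·a·x^(n-1)
Term by term: 15·x^4 + 12·x^2

Answer: 15x^4 + 12x^2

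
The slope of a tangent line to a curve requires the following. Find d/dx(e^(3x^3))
Chain rule: d/dx[e^u]=e^u · u' where u=3x^3
u'=9x^2

Answer: 9x^2·e^(3x^3)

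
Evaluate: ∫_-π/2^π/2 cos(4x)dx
Antiderivative: sin(4x)/4
Evaluate at bounds: [sin(4·π/2)/4] - [sin(4·-π/2)/4]
= ((0) - (0))/4 = 0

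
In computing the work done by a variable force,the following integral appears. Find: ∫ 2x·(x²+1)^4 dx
Let u=x²+1, du=2x dx
∫ u^4 du=u^5/5+C

Answer: (x²+1)^5/5+C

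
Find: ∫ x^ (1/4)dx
Power rule: ∫ x^(1/4) dx=x^(5/4)/(5/4) + C

Answer: (4/5)·x^(5/4) + C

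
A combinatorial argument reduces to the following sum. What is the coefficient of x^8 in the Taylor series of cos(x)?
cos(x) = Σ (-1)^k x^(2k)/(2k)!
For x^8: (-1)^4/8! = 1/40320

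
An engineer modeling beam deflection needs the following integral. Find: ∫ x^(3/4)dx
Power rule: ∫ x^(3/4) dx = x^(7/4)/(7/4)+C

Answer: (4/7)·x^(7/4)+C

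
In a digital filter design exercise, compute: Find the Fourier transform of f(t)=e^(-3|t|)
Using the standard pair: F{e^(-a|t|)}=2a/(a^2+omega^2)
With a=3: F(omega)=6/(9+omega^2)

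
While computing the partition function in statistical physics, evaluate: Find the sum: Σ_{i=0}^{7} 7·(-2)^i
Geometric series: S = a(1 - r^n)/(1 - r)
a = 7, r = -2, n = 8
S = 7(1-256)/3 = -595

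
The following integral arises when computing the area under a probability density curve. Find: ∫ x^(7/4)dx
Power rule: ∫ x^(7/4) dx=x^(11/4)/(11/4)+C

Answer: (4/11)·x^(11/4)+C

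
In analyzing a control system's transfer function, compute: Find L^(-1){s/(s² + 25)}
L^(-1){s/(s²+w²)} = cos(wt)
Here w = 5

Answer: cos(5t)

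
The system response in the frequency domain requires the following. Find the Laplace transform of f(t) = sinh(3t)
L{sinh(at)}=a/(s²-a²)
L{sinh(3t)}=3/(s²-9)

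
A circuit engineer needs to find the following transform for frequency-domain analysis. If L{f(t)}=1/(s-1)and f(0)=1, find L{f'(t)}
L{f'(t)} = s·F(s) - f(0) = s/(s-1) - 1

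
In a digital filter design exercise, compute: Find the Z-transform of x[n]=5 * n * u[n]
Z{n * u[n]} = z/(z-1)^2
By linearity: Z{5 * n * u[n]} = 5z/(z-1)^2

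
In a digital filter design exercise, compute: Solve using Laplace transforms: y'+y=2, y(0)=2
Take L of both sides: sY(s) - 2 + Y(s) = 2/s
Y(s)(s + 1) = 2/s + 2
Y(s) = 2/(s(s + 1)) + 2/(s + 1)
Partial fractions: 2/(s(s + 1)) = 2/s - 2/(s + 1)
So Y(s) = 2/s
Inverse transform (L^(-1){1/s} = 1, L^(-1){1/(s + 1)} = e^(-t)):

Answer: y(t) = 2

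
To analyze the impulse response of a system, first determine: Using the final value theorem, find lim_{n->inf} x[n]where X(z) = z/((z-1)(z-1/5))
Final value theorem: lim x[n] = lim_{z->1} (z-1) * X(z)
(z-1) * X(z) = z/(z-1/5)
As z->1: 1/(1-1/5) = 1/(4/5) = 5/4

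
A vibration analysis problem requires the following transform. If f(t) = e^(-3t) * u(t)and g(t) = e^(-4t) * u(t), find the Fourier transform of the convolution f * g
By the convolution theorem: F{f * g} = F(omega) * G(omega)
F(omega) = 1/(3 + j * omega), G(omega) = 1/(4 + j * omega)
F{f * g} = 1/((3 + j * omega)(4 + j * omega))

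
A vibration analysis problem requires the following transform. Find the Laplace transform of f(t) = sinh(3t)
L{sinh(at)} = a/(s²-a²)
L{sinh(3t)} = 3/(s²-9)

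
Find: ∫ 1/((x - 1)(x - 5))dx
Partial fractions: 1/((x-1)(x-5)) = A/(x-1) + B/(x-5)
A = -1/4, B = 1/4
∫ [-1/4· 1/(x-1) + 1/4· 1/(x-5)] dx
= (1/4)[ln|x-5| - ln|x-1|] + C

Answer: (1/4)·ln|(x-5)/(x-1)| + C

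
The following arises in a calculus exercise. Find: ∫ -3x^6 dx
Using power rule: ∫ -3x^6 dx=-3/7 x^7+C=(-3/7)x^7+C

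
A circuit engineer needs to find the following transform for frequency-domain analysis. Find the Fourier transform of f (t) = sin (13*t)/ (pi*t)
sin(W * t)/(pi * t)=(W/pi) * sinc(W * t/pi) is the impulse response of the ideal low-pass filter with cutoff W (here W=13).
Its Fourier transform is a rectangular function:
F(omega)=1 for |omega| < 13, 0 otherwise

Answer: rect(omega/26) [i.e., 1 for |omega| < 13, 0 otherwise]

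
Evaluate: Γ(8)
Γ(n)=(n-1)! for positive integers
Γ(8)=7!=5040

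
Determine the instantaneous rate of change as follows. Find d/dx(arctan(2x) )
d/dx[arctan(u)] = u'/(1+u²), u = 2x, u' = 2

Answer: 2/(1+4x²)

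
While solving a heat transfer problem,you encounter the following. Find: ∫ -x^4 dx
Using power rule: ∫ -x^4 dx=-1/5 x^5 + C=(-1/5)x^5 + C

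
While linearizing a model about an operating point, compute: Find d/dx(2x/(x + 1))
Quotient rule: (f/g)' = (f'g - fg')/g²
f = 2x, f' = 2
g = x + 1, g' = 1

Answer: (2·(x + 1) - 2x)/(x + 1)²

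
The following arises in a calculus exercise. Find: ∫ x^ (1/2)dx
Power rule: ∫ x^(1/2) dx=x^(3/2)/(3/2) + C

Answer: (2/3)·x^(3/2) + C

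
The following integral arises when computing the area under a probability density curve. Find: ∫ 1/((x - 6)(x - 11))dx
Partial fractions: 1/((x-6)(x-11))=A/(x-6) + B/(x-11)
A=-1/5, B=1/5
∫ [-1/5· 1/(x-6) + 1/5· 1/(x-11)] dx
=(1/5)[ln|x-11| - ln|x-6|] + C

Answer: (1/5)·ln|(x-11)/(x-6)| + C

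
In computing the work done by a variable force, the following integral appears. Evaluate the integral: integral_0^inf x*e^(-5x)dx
This is a Gamma integral. Substitute u = 5x (du = 5 dx):
integral_0^inf x*e^(-5x) dx = (1/5^2) integral_0^inf u^1*e^(-u) du
= Gamma(2)/5^2 = 1!/5^2 = 1/25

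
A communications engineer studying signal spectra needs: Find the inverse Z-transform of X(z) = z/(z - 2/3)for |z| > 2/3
Standard pair: z/(z-a) <-> a^n*u[n] for causal signals
With a=2/3: x[n]=(2/3)^n*u[n]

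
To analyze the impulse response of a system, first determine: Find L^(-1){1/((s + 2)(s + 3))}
Partial fractions: 1/((s+2)(s+3))=A/(s+2)+B/(s+3)
Cover-up: A=1/(s+3)|_{s=-2}=1; B=1/(s+2)|_{s=-3}=-1
L^(-1)=e^(-2t) - e^(-3t)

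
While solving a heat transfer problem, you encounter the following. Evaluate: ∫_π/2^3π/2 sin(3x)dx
Antiderivative: -cos(3x)/3
Evaluate at bounds: [-cos(3·3π/2)/3] - [-cos(3·π/2)/3]
=(-(0) + (0))/3=0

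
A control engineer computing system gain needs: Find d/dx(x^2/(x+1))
Quotient rule: (f/g)'=(f'g - fg')/g²
f=x^2, f'=2x
g=x + 1, g'=1

Answer: (2x·(x + 1) - x^2)/(x + 1)²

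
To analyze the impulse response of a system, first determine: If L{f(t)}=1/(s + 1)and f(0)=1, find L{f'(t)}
L{f'(t)} = s·F(s) - f(0) = s/(s+1)-1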